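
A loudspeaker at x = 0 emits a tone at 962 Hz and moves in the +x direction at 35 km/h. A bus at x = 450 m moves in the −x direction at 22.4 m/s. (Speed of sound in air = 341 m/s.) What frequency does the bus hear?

1055 Hz

35 km/h = 9.722 m/s.
The observer lies on the +x side, so the source is heading toward the observer and the observer is heading toward the source.
With source approaching and observer approaching, f' = f · (v + v_o)/(v − v_s).
f' = 962 × (341 + 22.4)/(341 − 9.722) = 962 × 363.4/331.28 ≈ 1055 Hz.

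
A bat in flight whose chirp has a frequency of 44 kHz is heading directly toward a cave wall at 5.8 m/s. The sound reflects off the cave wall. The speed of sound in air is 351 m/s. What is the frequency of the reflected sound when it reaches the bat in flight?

45.5 kHz

The cave wall receives the sound from a moving source: f₁ = f₀ · v/(v − v_e) = 44 × 351/345.2 ≈ 44.7 kHz.
On the return leg the bat in flight is a moving observer: f₂ = f₁ · (v + v_e)/v = 44.7 × 356.8/351 ≈ 45.5 kHz.
Equivalently f₂ = f₀ · (v + v_e)/(v − v_e).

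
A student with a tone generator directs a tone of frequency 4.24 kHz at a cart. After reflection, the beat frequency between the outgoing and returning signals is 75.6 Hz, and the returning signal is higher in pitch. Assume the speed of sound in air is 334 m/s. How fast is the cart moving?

Double Doppler shift off a moving reflector: f₂ = f₀ · (v + u)/(v − u) (u > 0 toward emitter).
Returning signal is higher, so f₂ = f₀ + Δf = 4240 + 75.6 = 4315.6 Hz.
Rearranging, u = v · (f₂ − f₀)/(f₂ + f₀) = 334 × 75.6/8555.6 ≈ 2.95 m/s.
So the cart is moving at 2.95 m/s toward the emitter.

2.95 m/s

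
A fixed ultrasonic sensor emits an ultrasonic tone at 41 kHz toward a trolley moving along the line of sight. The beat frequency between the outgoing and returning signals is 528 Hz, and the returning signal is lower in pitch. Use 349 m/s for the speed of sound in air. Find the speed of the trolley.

2.26 m/s

Double Doppler shift off a moving reflector: f₂ = f₀ · (v + u)/(v − u) (u > 0 toward emitter).
Returning signal is lower, so f₂ = f₀ − Δf = 41000 − 528 = 40472 Hz.
Rearranging, u = v · (f₂ − f₀)/(f₂ + f₀) = 349 × -528/81472 ≈ -2.26 m/s.
So the trolley is moving at 2.26 m/s away from the emitter.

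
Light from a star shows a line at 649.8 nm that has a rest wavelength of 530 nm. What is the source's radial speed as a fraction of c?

0.201c

λ'/λ₀ = 1.2260 > 1 (redshift), so the source is receding.
λ'/λ₀ = √((1 + β)/(1 − β)) for a receding source ⇒ β = (r² − 1)/(r² + 1) with r = λ'/λ₀.
β = (1.5032 − 1)/(1.5032 + 1) ≈ 0.201.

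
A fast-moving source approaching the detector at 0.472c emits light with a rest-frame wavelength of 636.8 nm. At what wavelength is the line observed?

Relativistic Doppler for wavelength: λ' = λ₀ · √((1 − β)/(1 + β)).
λ' = 636.8 × √(0.5280/1.4720) = 636.8 × 0.59891 ≈ 381.4 nm.

381.4 nm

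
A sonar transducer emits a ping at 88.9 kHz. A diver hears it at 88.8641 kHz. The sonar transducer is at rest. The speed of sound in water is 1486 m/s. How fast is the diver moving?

f' < f, so the diver is receding.
f' = f · (v − v_o)/v ⇒ v_o = v · |f'/f − 1|.
v_o = 1486 × |88.8641/88.9 − 1| = 1486 × 0.0004038 ≈ 0.60 m/s.

0.60 m/s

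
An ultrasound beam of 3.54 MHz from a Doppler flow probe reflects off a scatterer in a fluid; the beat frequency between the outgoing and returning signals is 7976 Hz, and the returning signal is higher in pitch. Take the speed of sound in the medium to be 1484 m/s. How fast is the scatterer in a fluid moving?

Double Doppler shift off a moving reflector: f₂ = f₀ · (v + u)/(v − u) (u > 0 toward emitter).
Returning signal is higher, so f₂ = f₀ + Δf = 3540000 + 7976 = 3547976 Hz.
Rearranging, u = v · (f₂ − f₀)/(f₂ + f₀) = 1484 × 7976/7087976 ≈ 1.67 m/s.
So the scatterer in a fluid is moving at 1.67 m/s toward the emitter.

1.67 m/s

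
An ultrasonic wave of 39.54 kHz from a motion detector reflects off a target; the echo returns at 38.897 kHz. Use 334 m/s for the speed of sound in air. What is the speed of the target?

Double Doppler shift off a moving reflector: f₂ = f₀ · (v + u)/(v − u) (u > 0 toward emitter).
Rearranging, u = v · (f₂ − f₀)/(f₂ + f₀) = 334 × -0.643/78.437 ≈ -2.74 m/s.
So the target is moving at 2.74 m/s away from the emitter.

2.74 m/s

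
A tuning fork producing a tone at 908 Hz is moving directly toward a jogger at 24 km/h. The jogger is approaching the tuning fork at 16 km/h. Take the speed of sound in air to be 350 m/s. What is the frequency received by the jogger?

937 Hz

24 km/h = 6.667 m/s; 16 km/h = 4.444 m/s.
General Doppler shift: f' = f · (v + v_o)/(v − v_s).
f' = 908 × (350 + 4.444)/(350 − 6.667) = 908 × 354.44/343.33 ≈ 937 Hz.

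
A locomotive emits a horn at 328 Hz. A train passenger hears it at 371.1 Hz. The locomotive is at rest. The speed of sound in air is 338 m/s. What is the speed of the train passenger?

f' > f, so the train passenger is approaching.
f' = f · (v + v_o)/v ⇒ v_o = v · |f'/f − 1|.
v_o = 338 × |371.1/328 − 1| = 338 × 0.1314 ≈ 44 m/s.

44 m/s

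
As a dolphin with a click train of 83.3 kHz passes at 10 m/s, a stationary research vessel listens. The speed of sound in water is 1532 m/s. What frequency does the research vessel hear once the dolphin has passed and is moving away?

Receding: f₂ = f · v/(v + v_s) = 83.3 × 1532/1542 ≈ 82.8 kHz.

82.8 kHz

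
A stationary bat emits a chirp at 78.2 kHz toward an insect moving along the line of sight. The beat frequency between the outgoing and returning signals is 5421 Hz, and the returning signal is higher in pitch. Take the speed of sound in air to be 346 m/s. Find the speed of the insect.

Double Doppler shift off a moving reflector: f₂ = f₀ · (v + u)/(v − u) (u > 0 toward emitter).
Returning signal is higher, so f₂ = f₀ + Δf = 78200 + 5421 = 83621 Hz.
Rearranging, u = v · (f₂ − f₀)/(f₂ + f₀) = 346 × 5421/161821 ≈ 11.6 m/s.
So the insect is moving at 11.6 m/s toward the emitter.

11.6 m/s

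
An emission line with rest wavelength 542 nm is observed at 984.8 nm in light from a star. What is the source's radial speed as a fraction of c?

λ'/λ₀ = 1.8170 > 1 (redshift), so the source is receding.
λ'/λ₀ = √((1 + β)/(1 − β)) for a receding source ⇒ β = (r² − 1)/(r² + 1) with r = λ'/λ₀.
β = (3.3014 − 1)/(3.3014 + 1) ≈ 0.535.

0.535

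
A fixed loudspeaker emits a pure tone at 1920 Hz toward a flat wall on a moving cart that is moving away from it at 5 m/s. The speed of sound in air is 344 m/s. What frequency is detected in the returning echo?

1865 Hz

The flat wall on a moving cart first receives the wave as a moving observer: f₁ = f₀ · (v − u)/v = 1920 × (344 − 5)/344 ≈ 1892 Hz.
On reflection it acts as a source moving away from the stationary detector: f₂ = f₁ · v/(v + u) = 1892 × 344/349 ≈ 1865 Hz.
Equivalently f₂ = f₀ · (v − u)/(v + u).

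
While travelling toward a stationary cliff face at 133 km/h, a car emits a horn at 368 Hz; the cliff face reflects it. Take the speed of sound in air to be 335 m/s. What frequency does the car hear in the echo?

133 km/h = 36.94 m/s.
The cliff face receives the sound from a moving source: f₁ = f₀ · v/(v − v_e) = 368 × 335/298.06 ≈ 414 Hz.
On the return leg the car is a moving observer: f₂ = f₁ · (v + v_e)/v = 414 × 371.94/335 ≈ 459 Hz.

459 Hz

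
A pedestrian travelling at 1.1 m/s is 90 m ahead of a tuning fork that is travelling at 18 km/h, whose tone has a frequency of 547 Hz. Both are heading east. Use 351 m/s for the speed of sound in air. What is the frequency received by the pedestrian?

553 Hz

18 km/h = 5 m/s.
The pedestrian is ahead, so the tuning fork is moving toward it while the pedestrian is moving away from the tuning fork.
With source approaching and observer receding, f' = f · (v − v_o)/(v − v_s).
f' = 547 × (351 − 1.1)/(351 − 5) = 547 × 349.9/346 ≈ 553 Hz.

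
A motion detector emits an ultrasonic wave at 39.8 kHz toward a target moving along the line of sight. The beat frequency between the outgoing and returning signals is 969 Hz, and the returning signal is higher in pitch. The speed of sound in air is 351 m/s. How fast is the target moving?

Double Doppler shift off a moving reflector: f₂ = f₀ · (v + u)/(v − u) (u > 0 toward emitter).
Returning signal is higher, so f₂ = f₀ + Δf = 39800 + 969 = 40769 Hz.
Rearranging, u = v · (f₂ − f₀)/(f₂ + f₀) = 351 × 969/80569 ≈ 4.2 m/s.
So the target is moving at 4.2 m/s toward the emitter.

4.2 m/s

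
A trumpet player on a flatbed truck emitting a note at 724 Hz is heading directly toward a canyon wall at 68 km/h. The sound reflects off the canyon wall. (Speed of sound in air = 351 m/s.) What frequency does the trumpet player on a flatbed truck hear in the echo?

68 km/h = 18.89 m/s.
The canyon wall receives the sound from a moving source: f₁ = f₀ · v/(v − v_e) = 724 × 351/332.11 ≈ 765 Hz.
On the return leg the trumpet player on a flatbed truck is a moving observer: f₂ = f₁ · (v + v_e)/v = 765 × 369.89/351 ≈ 806 Hz.
Equivalently f₂ = f₀ · (v + v_e)/(v − v_e).

806 Hz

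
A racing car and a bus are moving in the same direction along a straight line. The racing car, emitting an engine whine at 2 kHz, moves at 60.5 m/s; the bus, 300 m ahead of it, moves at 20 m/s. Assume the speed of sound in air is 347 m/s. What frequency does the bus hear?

2.28 kHz

The bus is ahead, so the racing car is moving toward it while the bus is moving away from the racing car.
Both move, so f' = f · (v − v_o)/(v − v_s).
f' = 2 × (347 − 20)/(347 − 60.5) = 2 × 327/286.5 ≈ 2.28 kHz.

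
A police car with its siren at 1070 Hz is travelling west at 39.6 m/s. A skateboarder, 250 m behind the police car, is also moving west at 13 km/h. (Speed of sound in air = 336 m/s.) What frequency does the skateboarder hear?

967 Hz

13 km/h = 3.611 m/s.
The skateboarder is behind, so the police car is moving away from it while the skateboarder is moving toward the police car.
Both move, so f' = f · (v + v_o)/(v + v_s).
f' = 1070 × (336 + 3.611)/(336 + 39.6) = 1070 × 339.61/375.6 ≈ 967 Hz.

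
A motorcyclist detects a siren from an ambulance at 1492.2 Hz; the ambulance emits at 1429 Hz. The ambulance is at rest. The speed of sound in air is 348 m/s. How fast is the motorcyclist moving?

f' > f, so the motorcyclist is approaching.
f' = f · (v + v_o)/v ⇒ v_o = v · |f'/f − 1|.
v_o = 348 × |1492.2/1429 − 1| = 348 × 0.04423 ≈ 15.4 m/s.

15.4 m/s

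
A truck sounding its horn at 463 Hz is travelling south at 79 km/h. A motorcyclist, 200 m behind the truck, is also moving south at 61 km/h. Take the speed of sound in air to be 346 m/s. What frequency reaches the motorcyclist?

457 Hz

79 km/h = 21.94 m/s; 61 km/h = 16.94 m/s.
The motorcyclist is behind, so the truck is moving away from it while the motorcyclist is moving toward the truck.
Both move, so f' = f · (v + v_o)/(v + v_s).
f' = 463 × (346 + 16.94)/(346 + 21.94) = 463 × 362.94/367.94 ≈ 457 Hz.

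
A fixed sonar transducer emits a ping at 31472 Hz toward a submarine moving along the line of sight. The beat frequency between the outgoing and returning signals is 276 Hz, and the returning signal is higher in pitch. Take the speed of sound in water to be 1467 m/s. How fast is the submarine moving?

6.4 m/s

Double Doppler shift off a moving reflector: f₂ = f₀ · (v + u)/(v − u) (u > 0 toward emitter).
Returning signal is higher, so f₂ = f₀ + Δf = 31472 + 276 = 31748 Hz.
Rearranging, u = v · (f₂ − f₀)/(f₂ + f₀) = 1467 × 276/63220 ≈ 6.4 m/s.
So the submarine is moving at 6.4 m/s toward the emitter.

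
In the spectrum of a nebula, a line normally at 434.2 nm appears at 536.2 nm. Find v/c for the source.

λ'/λ₀ = 1.2349 > 1 (redshift), so the source is receding.
λ'/λ₀ = √((1 + β)/(1 − β)) for a receding source ⇒ β = (r² − 1)/(r² + 1) with r = λ'/λ₀.
β = (1.5250 − 1)/(1.5250 + 1) ≈ 0.208.

0.208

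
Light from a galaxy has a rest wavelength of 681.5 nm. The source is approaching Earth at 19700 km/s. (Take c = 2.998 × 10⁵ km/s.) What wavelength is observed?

638.1 nm

β = v/c = 19700/299800 = 0.0657.
Relativistic Doppler for wavelength: λ' = λ₀ · √((1 − β)/(1 + β)).
λ' = 681.5 × √(0.9343/1.0657) = 681.5 × 0.93631 ≈ 638.1 nm.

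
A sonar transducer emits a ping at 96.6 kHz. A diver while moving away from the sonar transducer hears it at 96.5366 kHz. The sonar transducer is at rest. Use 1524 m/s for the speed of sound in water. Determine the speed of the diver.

1.00 m/s

f' = f · (v − v_o)/v ⇒ v_o = v · |f'/f − 1|.
v_o = 1524 × |96.5366/96.6 − 1| = 1524 × 0.0006563 ≈ 1.00 m/s.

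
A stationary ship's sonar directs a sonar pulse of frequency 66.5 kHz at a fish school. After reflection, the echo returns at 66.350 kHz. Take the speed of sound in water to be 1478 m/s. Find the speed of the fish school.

1.67 m/s

Double Doppler shift off a moving reflector: f₂ = f₀ · (v + u)/(v − u) (u > 0 toward emitter).
Rearranging, u = v · (f₂ − f₀)/(f₂ + f₀) = 1478 × -0.150/132.850 ≈ -1.67 m/s.
So the fish school is moving at 1.67 m/s away from the emitter.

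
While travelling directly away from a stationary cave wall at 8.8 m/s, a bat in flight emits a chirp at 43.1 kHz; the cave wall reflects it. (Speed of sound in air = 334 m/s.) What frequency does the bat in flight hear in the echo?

40.9 kHz

The cave wall receives the sound from a moving source: f₁ = f₀ · v/(v + v_e) = 43.1 × 334/342.8 ≈ 42.0 kHz.
On the return leg the bat in flight is a moving observer: f₂ = f₁ · (v − v_e)/v = 42.0 × 325.2/334 ≈ 40.9 kHz.
Equivalently f₂ = f₀ · (v − v_e)/(v + v_e).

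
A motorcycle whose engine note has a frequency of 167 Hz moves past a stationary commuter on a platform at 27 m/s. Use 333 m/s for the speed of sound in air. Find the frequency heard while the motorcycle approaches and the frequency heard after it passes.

182 Hz approaching; 154 Hz receding

Approaching: f₁ = f · v/(v − v_s) = 167 × 333/306 ≈ 182 Hz.
Receding: f₂ = f · v/(v + v_s) = 167 × 333/360 ≈ 154 Hz.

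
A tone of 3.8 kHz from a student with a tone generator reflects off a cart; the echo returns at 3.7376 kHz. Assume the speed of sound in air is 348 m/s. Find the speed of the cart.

2.88 m/s

Double Doppler shift off a moving reflector: f₂ = f₀ · (v + u)/(v − u) (u > 0 toward emitter).
Rearranging, u = v · (f₂ − f₀)/(f₂ + f₀) = 348 × -0.0624/7.5376 ≈ -2.88 m/s.
So the cart is moving at 2.88 m/s away from the emitter.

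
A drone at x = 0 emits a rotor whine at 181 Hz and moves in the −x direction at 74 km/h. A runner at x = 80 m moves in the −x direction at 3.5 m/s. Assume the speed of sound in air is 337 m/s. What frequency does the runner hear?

74 km/h = 20.56 m/s.
The observer lies on the +x side, so the source is heading away from the observer and the observer is heading toward the source.
With source receding and observer approaching, f' = f · (v + v_o)/(v + v_s).
f' = 181 × (337 + 3.5)/(337 + 20.56) = 181 × 340.5/357.56 ≈ 172 Hz.

172 Hz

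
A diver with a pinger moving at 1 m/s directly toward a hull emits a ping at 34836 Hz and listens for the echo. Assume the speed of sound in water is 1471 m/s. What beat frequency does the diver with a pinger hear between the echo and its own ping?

47.4 Hz

The hull receives the sound from a moving source: f₁ = f₀ · v/(v − v_e) = 34836 × 1471/1470 ≈ 34859.7 Hz.
On the return leg the diver with a pinger is a moving observer: f₂ = f₁ · (v + v_e)/v = 34859.7 × 1472/1471 ≈ 34883.4 Hz.
Equivalently f₂ = f₀ · (v + v_e)/(v − v_e).
Beat against the emitted tone: |f₂ − f₀| = 2v_e·f₀/(v − v_e) = 2 × 1 × 34836/1470 ≈ 47.4 Hz.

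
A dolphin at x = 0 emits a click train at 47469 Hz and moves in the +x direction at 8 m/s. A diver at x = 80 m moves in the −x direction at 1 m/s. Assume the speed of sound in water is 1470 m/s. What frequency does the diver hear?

47761 Hz

The observer lies on the +x side, so the source is heading toward the observer and the observer is heading toward the source.
With source approaching and observer approaching, f' = f · (v + v_o)/(v − v_s).
f' = 47469 × (1470 + 1)/(1470 − 8) = 47469 × 1471/1462 ≈ 47761 Hz.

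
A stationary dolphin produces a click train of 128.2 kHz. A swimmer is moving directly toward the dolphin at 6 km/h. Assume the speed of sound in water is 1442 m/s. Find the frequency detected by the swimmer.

128.3 kHz

6 km/h = 1.667 m/s.
Only the observer moves, toward the source, so f' = f · (v + v_o)/v.
f' = 128.2 × (1442 + 1.667)/1442 = 128.2 × 1443.7/1442 ≈ 128.3 kHz.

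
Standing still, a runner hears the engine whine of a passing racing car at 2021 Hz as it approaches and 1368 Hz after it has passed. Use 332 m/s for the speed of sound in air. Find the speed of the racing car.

64 m/s

f₁/f₂ = (v + v_s)/(v − v_s), so v_s = v · (f₁ − f₂)/(f₁ + f₂).
v_s = 332 × (2021 − 1368)/(2021 + 1368) = 332 × 653/3389 ≈ 64 m/s.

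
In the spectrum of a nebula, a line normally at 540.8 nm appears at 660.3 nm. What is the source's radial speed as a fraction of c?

λ'/λ₀ = 1.2210 > 1 (redshift), so the source is receding.
λ'/λ₀ = √((1 + β)/(1 − β)) for a receding source ⇒ β = (r² − 1)/(r² + 1) with r = λ'/λ₀.
β = (1.4908 − 1)/(1.4908 + 1) ≈ 0.197.

0.197c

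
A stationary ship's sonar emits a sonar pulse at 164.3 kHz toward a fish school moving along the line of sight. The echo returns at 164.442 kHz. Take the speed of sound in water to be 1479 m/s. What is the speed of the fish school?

0.64 m/s

Double Doppler shift off a moving reflector: f₂ = f₀ · (v + u)/(v − u) (u > 0 toward emitter).
Rearranging, u = v · (f₂ − f₀)/(f₂ + f₀) = 1479 × 0.142/328.742 ≈ 0.64 m/s.
So the fish school is moving at 0.64 m/s toward the emitter.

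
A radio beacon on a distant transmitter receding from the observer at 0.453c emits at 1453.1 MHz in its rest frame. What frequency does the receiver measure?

891.6 MHz

Relativistic Doppler for frequency: f' = f₀ · √((1 − β)/(1 + β)).
f' = 1453.1 × √(0.5470/1.4530) = 1453.1 × 0.61357 ≈ 891.6 MHz.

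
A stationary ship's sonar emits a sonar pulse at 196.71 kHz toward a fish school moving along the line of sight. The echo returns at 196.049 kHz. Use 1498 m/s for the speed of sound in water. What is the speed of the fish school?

2.52 m/s

Double Doppler shift off a moving reflector: f₂ = f₀ · (v + u)/(v − u) (u > 0 toward emitter).
Rearranging, u = v · (f₂ − f₀)/(f₂ + f₀) = 1498 × -0.661/392.759 ≈ -2.52 m/s.
So the fish school is moving at 2.52 m/s away from the emitter.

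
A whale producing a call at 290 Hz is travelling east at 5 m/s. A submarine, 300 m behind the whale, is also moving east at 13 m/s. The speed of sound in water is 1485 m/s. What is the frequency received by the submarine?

The submarine is behind, so the whale is moving away from it while the submarine is moving toward the whale.
Both move, so f' = f · (v + v_o)/(v + v_s).
f' = 290 × (1485 + 13)/(1485 + 5) = 290 × 1498/1490 ≈ 292 Hz.

292 Hz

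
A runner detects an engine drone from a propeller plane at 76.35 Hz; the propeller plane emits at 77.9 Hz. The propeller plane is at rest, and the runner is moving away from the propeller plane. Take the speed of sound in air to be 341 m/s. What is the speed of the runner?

f' = f · (v − v_o)/v ⇒ v_o = v · |f'/f − 1|.
v_o = 341 × |76.35/77.9 − 1| = 341 × 0.0199 ≈ 6.8 m/s.

6.8 m/s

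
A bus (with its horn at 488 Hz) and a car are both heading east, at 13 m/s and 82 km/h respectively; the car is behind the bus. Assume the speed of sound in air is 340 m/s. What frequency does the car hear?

82 km/h = 22.78 m/s.
The car is behind, so the bus is moving away from it while the car is moving toward the bus.
General Doppler shift: f' = f · (v + v_o)/(v + v_s).
f' = 488 × (340 + 22.78)/(340 + 13) = 488 × 362.78/353 ≈ 502 Hz.

502 Hz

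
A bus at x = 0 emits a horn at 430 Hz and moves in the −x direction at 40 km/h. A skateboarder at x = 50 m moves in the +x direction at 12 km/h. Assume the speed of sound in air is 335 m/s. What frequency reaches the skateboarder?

40 km/h = 11.11 m/s; 12 km/h = 3.333 m/s.
The observer lies on the +x side, so the source is heading away from the observer and the observer is heading away from the source.
Both move, so f' = f · (v − v_o)/(v + v_s).
f' = 430 × (335 − 3.333)/(335 + 11.11) = 430 × 331.67/346.11 ≈ 412 Hz.

412 Hz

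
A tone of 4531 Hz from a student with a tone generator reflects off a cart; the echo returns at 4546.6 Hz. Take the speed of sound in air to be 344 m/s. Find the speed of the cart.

Double Doppler shift off a moving reflector: f₂ = f₀ · (v + u)/(v − u) (u > 0 toward emitter).
Rearranging, u = v · (f₂ − f₀)/(f₂ + f₀) = 344 × 15.6/9077.6 ≈ 0.59 m/s.
So the cart is moving at 0.59 m/s toward the emitter.

0.59 m/s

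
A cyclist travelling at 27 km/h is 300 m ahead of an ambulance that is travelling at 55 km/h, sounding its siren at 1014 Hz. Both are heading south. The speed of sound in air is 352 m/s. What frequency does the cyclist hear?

55 km/h = 15.28 m/s; 27 km/h = 7.5 m/s.
The cyclist is ahead, so the ambulance is moving toward it while the cyclist is moving away from the ambulance.
General Doppler shift: f' = f · (v − v_o)/(v − v_s).
f' = 1014 × (352 − 7.5)/(352 − 15.28) = 1014 × 344.5/336.72 ≈ 1037 Hz.

1037 Hz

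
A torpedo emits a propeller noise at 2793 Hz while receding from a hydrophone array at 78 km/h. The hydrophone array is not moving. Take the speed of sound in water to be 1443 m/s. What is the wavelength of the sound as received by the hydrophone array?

78 km/h = 21.67 m/s.
Only the source moves, away from the listener, so f' = f · v/(v + v_s).
f' = 2793 × 1443/(1443 + 21.67) ≈ 2752 Hz.
λ' = v/f' = 1443/2751.68 ≈ 52.4 cm.

52.4 cm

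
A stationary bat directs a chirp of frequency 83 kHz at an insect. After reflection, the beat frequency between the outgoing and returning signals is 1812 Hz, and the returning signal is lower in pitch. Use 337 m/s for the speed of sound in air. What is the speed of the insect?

Double Doppler shift off a moving reflector: f₂ = f₀ · (v + u)/(v − u) (u > 0 toward emitter).
Returning signal is lower, so f₂ = f₀ − Δf = 83000 − 1812 = 81188 Hz.
Rearranging, u = v · (f₂ − f₀)/(f₂ + f₀) = 337 × -1812/164188 ≈ -3.7 m/s.
So the insect is moving at 3.7 m/s away from the emitter.

3.7 m/s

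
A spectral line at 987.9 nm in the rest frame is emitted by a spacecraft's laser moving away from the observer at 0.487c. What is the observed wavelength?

1681.9 nm

Relativistic Doppler for wavelength: λ' = λ₀ · √((1 + β)/(1 − β)).
λ' = 987.9 × √(1.4870/0.5130) = 987.9 × 1.70254 ≈ 1681.9 nm.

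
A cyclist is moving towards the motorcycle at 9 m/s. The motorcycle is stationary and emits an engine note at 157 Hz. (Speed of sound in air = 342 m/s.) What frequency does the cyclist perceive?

Moving observer, stationary source: f' = f · (v + v_o)/v.
f' = 157 × (342 + 9)/342 = 157 × 351/342 ≈ 161 Hz.

161 Hz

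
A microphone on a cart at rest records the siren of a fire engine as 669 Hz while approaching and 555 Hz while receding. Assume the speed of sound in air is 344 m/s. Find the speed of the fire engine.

f₁/f₂ = (v + v_s)/(v − v_s), so v_s = v · (f₁ − f₂)/(f₁ + f₂).
v_s = 344 × (669 − 555)/(669 + 555) = 344 × 114/1224 ≈ 32 m/s.

32 m/s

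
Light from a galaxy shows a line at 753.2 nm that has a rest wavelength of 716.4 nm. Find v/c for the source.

0.050c

λ'/λ₀ = 1.0514 > 1 (redshift), so the source is receding.
λ'/λ₀ = √((1 + β)/(1 − β)) for a receding source ⇒ β = (r² − 1)/(r² + 1) with r = λ'/λ₀.
β = (1.1054 − 1)/(1.1054 + 1) ≈ 0.050.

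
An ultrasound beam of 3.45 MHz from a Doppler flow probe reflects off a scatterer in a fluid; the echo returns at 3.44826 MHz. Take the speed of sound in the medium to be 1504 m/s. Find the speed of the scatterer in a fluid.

Double Doppler shift off a moving reflector: f₂ = f₀ · (v + u)/(v − u) (u > 0 toward emitter).
Rearranging, u = v · (f₂ − f₀)/(f₂ + f₀) = 1504 × -0.00174/6.89826 ≈ -0.38 m/s.
So the scatterer in a fluid is moving at 0.38 m/s away from the emitter.

0.38 m/s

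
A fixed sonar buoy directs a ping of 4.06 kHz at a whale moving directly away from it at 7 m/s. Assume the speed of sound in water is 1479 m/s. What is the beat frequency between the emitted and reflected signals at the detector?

38.3 Hz

At the whale (a moving observer), f₁ = f₀ · (v − u)/v = 4.06 × 1472/1479 ≈ 4.0408 kHz.
The reflection then acts as a moving source: f₂ = f₁ · v/(v + u) ≈ 4.0217 kHz.
Beat frequency (with f₀ = 4060 Hz): |f₂ − f₀| = 2u·f₀/(v + u) = 2 × 7 × 4060/1486 ≈ 38.3 Hz.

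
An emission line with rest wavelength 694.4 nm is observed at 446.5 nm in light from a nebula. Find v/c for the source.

λ'/λ₀ = 0.6430 < 1 (blueshift), so the source is approaching.
λ'/λ₀ = √((1 − β)/(1 + β)) for an approaching source ⇒ β = (1 − r²)/(1 + r²) with r = λ'/λ₀.
β = (1 − 0.4135)/(1 + 0.4135) ≈ 0.415.

0.415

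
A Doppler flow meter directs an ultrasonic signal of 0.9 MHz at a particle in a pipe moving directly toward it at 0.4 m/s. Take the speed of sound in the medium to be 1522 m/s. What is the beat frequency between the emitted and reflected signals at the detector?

473 Hz

The particle in a pipe first receives the wave as a moving observer: f₁ = f₀ · (v + u)/v = 0.9 × (1522 + 0.4)/1522 ≈ 0.900237 MHz.
The reflection then acts as a moving source: f₂ = f₁ · v/(v − u) ≈ 0.900473 MHz.
Equivalently f₂ = f₀ · (v + u)/(v − u).
Beat frequency (with f₀ = 900000 Hz): |f₂ − f₀| = 2u·f₀/(v − u) = 2 × 0.4 × 900000/1521.6 ≈ 473 Hz.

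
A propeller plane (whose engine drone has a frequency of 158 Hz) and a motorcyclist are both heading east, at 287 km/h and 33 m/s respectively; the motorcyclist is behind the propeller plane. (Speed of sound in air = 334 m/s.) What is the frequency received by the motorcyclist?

140 Hz

287 km/h = 79.72 m/s.
The motorcyclist is behind, so the propeller plane is moving away from it while the motorcyclist is moving toward the propeller plane.
General Doppler shift: f' = f · (v + v_o)/(v + v_s).
f' = 158 × (334 + 33)/(334 + 79.72) = 158 × 367/413.72 ≈ 140 Hz.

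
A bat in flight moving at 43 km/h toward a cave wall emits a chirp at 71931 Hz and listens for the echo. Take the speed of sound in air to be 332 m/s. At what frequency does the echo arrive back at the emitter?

43 km/h = 11.94 m/s.
The cave wall receives the sound from a moving source: f₁ = f₀ · v/(v − v_e) = 71931 × 332/320.06 ≈ 74615 Hz.
On the return leg the bat in flight is a moving observer: f₂ = f₁ · (v + v_e)/v = 74615 × 343.94/332 ≈ 77300 Hz.
Equivalently f₂ = f₀ · (v + v_e)/(v − v_e).

77300 Hz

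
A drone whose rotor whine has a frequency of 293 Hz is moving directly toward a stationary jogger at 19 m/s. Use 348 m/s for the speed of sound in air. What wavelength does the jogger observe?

With the source moving toward a stationary observer, f' = f · v/(v − v_s).
f' = 293 × 348/(348 − 19) ≈ 310 Hz.
λ' = v/f' = 348/309.921 ≈ 1.12 m.

1.12 m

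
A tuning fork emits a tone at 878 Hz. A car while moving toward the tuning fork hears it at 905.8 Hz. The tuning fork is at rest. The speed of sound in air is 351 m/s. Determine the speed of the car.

f' = f · (v + v_o)/v ⇒ v_o = v · |f'/f − 1|.
v_o = 351 × |905.8/878 − 1| = 351 × 0.03166 ≈ 11.1 m/s.

11.1 m/s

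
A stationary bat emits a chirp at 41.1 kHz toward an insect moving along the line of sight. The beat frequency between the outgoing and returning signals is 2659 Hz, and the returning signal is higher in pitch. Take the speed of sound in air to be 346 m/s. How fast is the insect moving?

10.8 m/s

Double Doppler shift off a moving reflector: f₂ = f₀ · (v + u)/(v − u) (u > 0 toward emitter).
Returning signal is higher, so f₂ = f₀ + Δf = 41100 + 2659 = 43759 Hz.
Rearranging, u = v · (f₂ − f₀)/(f₂ + f₀) = 346 × 2659/84859 ≈ 10.8 m/s.
So the insect is moving at 10.8 m/s toward the emitter.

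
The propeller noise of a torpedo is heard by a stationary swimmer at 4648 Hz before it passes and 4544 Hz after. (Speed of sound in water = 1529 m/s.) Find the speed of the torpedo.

17.3 m/s

f₁/f₂ = (v + v_s)/(v − v_s), so v_s = v · (f₁ − f₂)/(f₁ + f₂).
v_s = 1529 × (4648 − 4544)/(4648 + 4544) = 1529 × 104/9192 ≈ 17.3 m/s.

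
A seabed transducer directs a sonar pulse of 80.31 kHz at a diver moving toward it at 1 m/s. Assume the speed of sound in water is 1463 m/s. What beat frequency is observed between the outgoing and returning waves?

110 Hz

The diver first receives the wave as a moving observer: f₁ = f₀ · (v + u)/v = 80.31 × (1463 + 1)/1463 ≈ 80.3649 kHz.
On reflection it acts as a source moving toward the stationary detector: f₂ = f₁ · v/(v − u) = 80.3649 × 1463/1462 ≈ 80.4199 kHz.
Equivalently f₂ = f₀ · (v + u)/(v − u).
Beat frequency (with f₀ = 80310 Hz): |f₂ − f₀| = 2u·f₀/(v − u) = 2 × 1 × 80310/1462 ≈ 110 Hz.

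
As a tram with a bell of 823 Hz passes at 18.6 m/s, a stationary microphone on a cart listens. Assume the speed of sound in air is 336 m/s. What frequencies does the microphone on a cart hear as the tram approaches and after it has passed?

Approaching: f₁ = f · v/(v − v_s) = 823 × 336/317.4 ≈ 871 Hz.
Receding: f₂ = f · v/(v + v_s) = 823 × 336/354.6 ≈ 780 Hz.

871 Hz approaching; 780 Hz receding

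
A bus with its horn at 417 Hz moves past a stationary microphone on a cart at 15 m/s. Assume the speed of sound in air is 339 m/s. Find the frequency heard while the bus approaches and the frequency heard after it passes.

436 Hz approaching; 399 Hz receding

Approaching: f₁ = f · v/(v − v_s) = 417 × 339/324 ≈ 436 Hz.
Receding: f₂ = f · v/(v + v_s) = 417 × 339/354 ≈ 399 Hz.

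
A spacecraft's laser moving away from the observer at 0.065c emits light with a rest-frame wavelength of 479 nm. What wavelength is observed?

Relativistic Doppler for wavelength: λ' = λ₀ · √((1 + β)/(1 − β)).
λ' = 479 × √(1.0650/0.9350) = 479 × 1.06726 ≈ 511.2 nm.

511.2 nm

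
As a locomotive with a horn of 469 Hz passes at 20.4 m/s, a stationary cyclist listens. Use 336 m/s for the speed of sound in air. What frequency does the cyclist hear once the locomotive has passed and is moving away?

Receding: f₂ = f · v/(v + v_s) = 469 × 336/356.4 ≈ 442 Hz.

442 Hz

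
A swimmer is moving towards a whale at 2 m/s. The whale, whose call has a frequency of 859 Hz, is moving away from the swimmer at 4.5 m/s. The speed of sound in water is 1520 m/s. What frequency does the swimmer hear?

858 Hz

With source receding and observer approaching, f' = f · (v + v_o)/(v + v_s).
f' = 859 × (1520 + 2)/(1520 + 4.5) = 859 × 1522/1524.5 ≈ 858 Hz.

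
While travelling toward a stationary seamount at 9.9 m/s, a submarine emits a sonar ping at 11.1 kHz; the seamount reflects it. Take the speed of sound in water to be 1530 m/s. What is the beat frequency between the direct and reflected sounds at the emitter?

145 Hz

The seamount receives the sound from a moving source: f₁ = f₀ · v/(v − v_e) = 11.1 × 1530/1520.1 ≈ 11.1723 kHz.
On the return leg the submarine is a moving observer: f₂ = f₁ · (v + v_e)/v = 11.1723 × 1539.9/1530 ≈ 11.2446 kHz.
Equivalently f₂ = f₀ · (v + v_e)/(v − v_e).
Beat against the emitted tone (with f₀ = 11100 Hz): |f₂ − f₀| = 2v_e·f₀/(v − v_e) = 2 × 9.9 × 11100/1520.1 ≈ 145 Hz.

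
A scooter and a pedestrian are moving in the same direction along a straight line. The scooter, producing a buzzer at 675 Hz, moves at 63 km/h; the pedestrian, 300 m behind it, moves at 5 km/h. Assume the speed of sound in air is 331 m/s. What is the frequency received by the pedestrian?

63 km/h = 17.5 m/s; 5 km/h = 1.389 m/s.
The pedestrian is behind, so the scooter is moving away from it while the pedestrian is moving toward the scooter.
With source receding and observer approaching, f' = f · (v + v_o)/(v + v_s).
f' = 675 × (331 + 1.389)/(331 + 17.5) = 675 × 332.39/348.5 ≈ 644 Hz.

644 Hz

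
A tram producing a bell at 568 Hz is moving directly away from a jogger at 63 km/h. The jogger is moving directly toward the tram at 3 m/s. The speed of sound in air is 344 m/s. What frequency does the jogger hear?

545 Hz

63 km/h = 17.5 m/s.
Both move, so f' = f · (v + v_o)/(v + v_s).
f' = 568 × (344 + 3)/(344 + 17.5) = 568 × 347/361.5 ≈ 545 Hz.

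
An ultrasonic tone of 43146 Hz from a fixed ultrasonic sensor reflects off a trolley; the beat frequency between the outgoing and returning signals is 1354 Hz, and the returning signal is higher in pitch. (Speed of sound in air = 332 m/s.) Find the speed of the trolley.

Double Doppler shift off a moving reflector: f₂ = f₀ · (v + u)/(v − u) (u > 0 toward emitter).
Returning signal is higher, so f₂ = f₀ + Δf = 43146 + 1354 = 44500 Hz.
Rearranging, u = v · (f₂ − f₀)/(f₂ + f₀) = 332 × 1354/87646 ≈ 5.1 m/s.
So the trolley is moving at 5.1 m/s toward the emitter.

5.1 m/s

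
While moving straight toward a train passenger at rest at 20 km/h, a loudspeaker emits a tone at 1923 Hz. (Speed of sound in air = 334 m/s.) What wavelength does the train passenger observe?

17.1 cm

20 km/h = 5.556 m/s.
Only the source moves, toward the listener, so f' = f · v/(v − v_s).
f' = 1923 × 334/(334 − 5.556) ≈ 1956 Hz.
λ' = v/f' = 334/1955.53 ≈ 17.1 cm.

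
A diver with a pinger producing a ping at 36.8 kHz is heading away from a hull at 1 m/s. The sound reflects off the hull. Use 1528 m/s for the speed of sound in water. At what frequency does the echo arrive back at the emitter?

The hull receives the sound from a moving source: f₁ = f₀ · v/(v + v_e) = 36.8 × 1528/1529 ≈ 36.8 kHz.
On the return leg the diver with a pinger is a moving observer: f₂ = f₁ · (v − v_e)/v = 36.8 × 1527/1528 ≈ 36.8 kHz.

36.8 kHz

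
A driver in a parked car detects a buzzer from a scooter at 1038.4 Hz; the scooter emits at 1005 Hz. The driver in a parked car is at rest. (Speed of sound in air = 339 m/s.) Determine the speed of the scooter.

f' > f, so the scooter is approaching.
f' = f · v/(v − v_s) ⇒ v_s = v · |1 − f/f'|.
v_s = 339 × |1 − 1005/1038.4| = 339 × 0.03216 ≈ 10.9 m/s.

10.9 m/s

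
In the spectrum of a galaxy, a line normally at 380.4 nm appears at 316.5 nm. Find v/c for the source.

λ'/λ₀ = 0.8320 < 1 (blueshift), so the source is approaching.
λ'/λ₀ = √((1 − β)/(1 + β)) for an approaching source ⇒ β = (1 − r²)/(1 + r²) with r = λ'/λ₀.
β = (1 − 0.6923)/(1 + 0.6923) ≈ 0.182.

0.182c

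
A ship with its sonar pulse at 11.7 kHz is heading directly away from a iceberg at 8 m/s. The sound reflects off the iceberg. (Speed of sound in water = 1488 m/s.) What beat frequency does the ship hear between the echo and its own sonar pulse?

125 Hz

The iceberg receives the sound from a moving source: f₁ = f₀ · v/(v + v_e) = 11.7 × 1488/1496 ≈ 11.6374 kHz.
On the return leg the ship is a moving observer: f₂ = f₁ · (v − v_e)/v = 11.6374 × 1480/1488 ≈ 11.5749 kHz.
Beat against the emitted tone (with f₀ = 11700 Hz): |f₂ − f₀| = 2v_e·f₀/(v + v_e) = 2 × 8 × 11700/1496 ≈ 125 Hz.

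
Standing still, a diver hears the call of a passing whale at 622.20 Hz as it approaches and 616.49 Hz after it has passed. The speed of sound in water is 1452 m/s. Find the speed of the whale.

f₁/f₂ = (v + v_s)/(v − v_s), so v_s = v · (f₁ − f₂)/(f₁ + f₂).
v_s = 1452 × (622.20 − 616.49)/(622.20 + 616.49) = 1452 × 5.71/1238.69 ≈ 6.7 m/s.

6.7 m/s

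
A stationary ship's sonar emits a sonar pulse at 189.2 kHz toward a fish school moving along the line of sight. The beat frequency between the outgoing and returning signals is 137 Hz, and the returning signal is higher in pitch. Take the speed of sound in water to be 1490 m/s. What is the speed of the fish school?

0.54 m/s

Double Doppler shift off a moving reflector: f₂ = f₀ · (v + u)/(v − u) (u > 0 toward emitter).
Returning signal is higher, so f₂ = f₀ + Δf = 189200 + 137 = 189337 Hz.
Rearranging, u = v · (f₂ − f₀)/(f₂ + f₀) = 1490 × 137/378537 ≈ 0.54 m/s.
So the fish school is moving at 0.54 m/s toward the emitter.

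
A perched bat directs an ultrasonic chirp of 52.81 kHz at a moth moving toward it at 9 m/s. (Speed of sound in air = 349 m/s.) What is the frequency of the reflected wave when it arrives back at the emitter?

At the moth (a moving observer), f₁ = f₀ · (v + u)/v = 52.81 × 358/349 ≈ 54.2 kHz.
The reflection then acts as a moving source: f₂ = f₁ · v/(v − u) ≈ 55.6 kHz.
Equivalently f₂ = f₀ · (v + u)/(v − u).

55.6 kHz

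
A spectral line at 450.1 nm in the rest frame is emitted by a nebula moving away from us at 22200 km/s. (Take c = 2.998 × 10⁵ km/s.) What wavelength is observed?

484.8 nm

β = v/c = 22200/299800 = 0.0740.
Relativistic Doppler for wavelength: λ' = λ₀ · √((1 + β)/(1 − β)).
λ' = 450.1 × √(1.0740/0.9260) = 450.1 × 1.07701 ≈ 484.8 nm.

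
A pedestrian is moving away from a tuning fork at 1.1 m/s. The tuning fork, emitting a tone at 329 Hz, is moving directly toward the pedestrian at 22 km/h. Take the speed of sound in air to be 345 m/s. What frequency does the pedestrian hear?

334 Hz

22 km/h = 6.111 m/s.
With source approaching and observer receding, f' = f · (v − v_o)/(v − v_s).
f' = 329 × (345 − 1.1)/(345 − 6.111) = 329 × 343.9/338.89 ≈ 334 Hz.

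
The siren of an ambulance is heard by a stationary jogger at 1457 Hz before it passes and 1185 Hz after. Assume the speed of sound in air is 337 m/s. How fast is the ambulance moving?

35 m/s

f₁/f₂ = (v + v_s)/(v − v_s), so v_s = v · (f₁ − f₂)/(f₁ + f₂).
v_s = 337 × (1457 − 1185)/(1457 + 1185) = 337 × 272/2642 ≈ 35 m/s.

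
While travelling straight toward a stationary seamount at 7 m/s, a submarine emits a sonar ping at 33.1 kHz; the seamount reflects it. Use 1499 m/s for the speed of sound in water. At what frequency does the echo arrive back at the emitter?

The seamount receives the sound from a moving source: f₁ = f₀ · v/(v − v_e) = 33.1 × 1499/1492 ≈ 33.3 kHz.
On the return leg the submarine is a moving observer: f₂ = f₁ · (v + v_e)/v = 33.3 × 1506/1499 ≈ 33.4 kHz.
Equivalently f₂ = f₀ · (v + v_e)/(v − v_e).

33.4 kHz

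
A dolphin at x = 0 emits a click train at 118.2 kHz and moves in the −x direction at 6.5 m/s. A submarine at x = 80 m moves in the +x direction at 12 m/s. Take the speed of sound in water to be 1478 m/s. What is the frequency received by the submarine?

The observer lies on the +x side, so the source is heading away from the observer and the observer is heading away from the source.
With source receding and observer receding, f' = f · (v − v_o)/(v + v_s).
f' = 118.2 × (1478 − 12)/(1478 + 6.5) = 118.2 × 1466/1484.5 ≈ 116.7 kHz.

116.7 kHz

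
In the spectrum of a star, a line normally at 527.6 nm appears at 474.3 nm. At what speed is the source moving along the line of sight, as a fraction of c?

0.106

λ'/λ₀ = 0.8990 < 1 (blueshift), so the source is approaching.
λ'/λ₀ = √((1 − β)/(1 + β)) for an approaching source ⇒ β = (1 − r²)/(1 + r²) with r = λ'/λ₀.
β = (1 − 0.8082)/(1 + 0.8082) ≈ 0.106.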